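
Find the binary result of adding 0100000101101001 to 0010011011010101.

Add column by column from the right: bit + bit + carry-in; write the sum mod 2, carry 1 when the sum is 2 or 3.
carry:  0000111110000010
        0100000101101001
+       0010011011010101
------------------------
       00110100000111110
(the carry out of the leftmost column, 0, becomes the leading bit)
Decimal check:
  0100000101101001 = 16384 + 256 + 64 + 32 + 8 + 1 = 16745
  0010011011010101 = 8192 + 1024 + 512 + 128 + 64 + 16 + 4 + 1 = 9941
  16745 + 9941 = 26686, and 00110100000111110 = 16384 + 8192 + 2048 + 32 + 16 + 8 + 4 + 2 = 26686 ✓



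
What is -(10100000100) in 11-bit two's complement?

Original (sign bit 1, negative): 10100000100
Step 1 - Invert all bits: 01011111011
Step 2 - Add 1: 01011111100
Verification: 10100000100 + 01011111100 = 100000000000; discarding the end carry (carry out of the top bit) leaves the 11-bit value 00000000000, as required for x + (-x)



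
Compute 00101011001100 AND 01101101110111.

AND: 1 only when both bits are 1
  00101011001100
& 01101101110111
----------------
  00101001000100
Decimal: 2764 & 7031 = 2628



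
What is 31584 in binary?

Using repeated division by 2:
31584 ÷ 2 = 15792 remainder 0
15792 ÷ 2 = 7896 remainder 0
7896 ÷ 2 = 3948 remainder 0
3948 ÷ 2 = 1974 remainder 0
1974 ÷ 2 = 987 remainder 0
987 ÷ 2 = 493 remainder 1
493 ÷ 2 = 246 remainder 1
246 ÷ 2 = 123 remainder 0
123 ÷ 2 = 61 remainder 1
61 ÷ 2 = 30 remainder 1
30 ÷ 2 = 15 remainder 0
15 ÷ 2 = 7 remainder 1
7 ÷ 2 = 3 remainder 1
3 ÷ 2 = 1 remainder 1
1 ÷ 2 = 0 remainder 1
Reading remainders bottom to top: 111101101100000



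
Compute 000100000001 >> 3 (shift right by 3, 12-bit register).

Original: 000100000001 (decimal 257)
Shift right by 3 positions
Drop the 3 low bits; fill with zeros on the left
Result: 000000100000 (decimal 32)
Equivalent: 257 >> 3 = 257 ÷ 2^3 = 32



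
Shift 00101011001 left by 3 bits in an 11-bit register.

Original: 00101011001 (decimal 345)
Shift left by 3 positions
Append 3 zeros on the right and drop the 3 high bits that overflow the 11-bit width
Result: 01011001000 (decimal 712)
Equivalent: 345 << 3 = 345 × 2^3 = 2760, truncated to 11 bits = 712



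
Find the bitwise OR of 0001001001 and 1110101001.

OR: 1 when either bit is 1
  0001001001
| 1110101001
------------
  1111101001
Decimal: 73 | 937 = 1001



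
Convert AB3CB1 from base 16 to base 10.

Expand by place value (powers of 16):
Digit values: A = 10, B = 11, C = 12
AB3CB1 = 10 × 16^5 + 11 × 16^4 + 3 × 16^3 + 12 × 16^2 + 11 × 16^1 + 1 × 16^0
= 10 × 1048576 + 11 × 65536 + 3 × 4096 + 12 × 256 + 11 × 16 + 1 × 1
= 10485760 + 720896 + 12288 + 3072 + 176 + 1
= 11222193



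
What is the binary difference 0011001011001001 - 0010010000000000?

Method 1 - Direct subtraction (column by column from the right: bit − bit − borrow-in; if negative, add 2 and borrow 1 from the next column):
borrow: 0001100000000000
        0011001011001001
-       0010010000000000
------------------------
        0000111011001001

Method 2 - Add two's complement:
Two's complement of 0010010000000000: invert → 1101101111111111, add 1 → 1101110000000000
  0011001011001001
+ 1101110000000000
------------------
 10000111011001001  (end carry out of the top bit = 1)
Discarding the end carry: 0000111011001001
Decimal check:
  0011001011001001 = 8192 + 4096 + 512 + 128 + 64 + 8 + 1 = 13001
  0010010000000000 = 8192 + 1024 = 9216
  13001 - 9216 = 3785, and 0000111011001001 = 2048 + 1024 + 512 + 128 + 64 + 8 + 1 = 3785 ✓



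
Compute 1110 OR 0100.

OR: 1 when either bit is 1
  1110
| 0100
------
  1110
Decimal: 14 | 4 = 14



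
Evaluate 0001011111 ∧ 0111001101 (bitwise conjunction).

AND: 1 only when both bits are 1
  0001011111
& 0111001101
------------
  0001001101
Decimal: 95 & 461 = 77



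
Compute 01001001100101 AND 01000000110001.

AND: 1 only when both bits are 1
  01001001100101
& 01000000110001
----------------
  01000000100001
Decimal: 4709 & 4145 = 4129



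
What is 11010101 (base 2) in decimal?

Sum of powers of 2 for each 1-bit:
2^0 + 2^2 + 2^4 + 2^6 + 2^7
= 1 + 4 + 16 + 64 + 128
= 213



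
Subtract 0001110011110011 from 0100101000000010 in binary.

Method 1 - Direct subtraction (column by column from the right: bit − bit − borrow-in; if negative, add 2 and borrow 1 from the next column):
borrow: 0111101111111110
        0100101000000010
-       0001110011110011
------------------------
        0010110100001111

Method 2 - Add two's complement:
Two's complement of 0001110011110011: invert → 1110001100001100, add 1 → 1110001100001101
  0100101000000010
+ 1110001100001101
------------------
 10010110100001111  (end carry out of the top bit = 1)
Discarding the end carry: 0010110100001111
Decimal check:
  0100101000000010 = 16384 + 2048 + 512 + 2 = 18946
  0001110011110011 = 4096 + 2048 + 1024 + 128 + 64 + 32 + 16 + 2 + 1 = 7411
  18946 - 7411 = 11535, and 0010110100001111 = 8192 + 2048 + 1024 + 256 + 8 + 4 + 2 + 1 = 11535 ✓



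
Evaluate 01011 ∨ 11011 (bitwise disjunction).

OR: 1 when either bit is 1
  01011
| 11011
-------
  11011
Decimal: 11 | 27 = 27



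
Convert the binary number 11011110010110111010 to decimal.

Sum of powers of 2 for each 1-bit:
2^1 + 2^3 + 2^4 + 2^5 + 2^7 + 2^8 + 2^10 + 2^13 + 2^14 + 2^15 + 2^16 + 2^18 + 2^19
= 2 + 8 + 16 + 32 + 128 + 256 + 1024 + 8192 + 16384 + 32768 + 65536 + 262144 + 524288
= 910778



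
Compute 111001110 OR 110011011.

OR: 1 when either bit is 1
  111001110
| 110011011
-----------
  111011111
Decimal: 462 | 411 = 479



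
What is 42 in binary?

Using repeated division by 2:
42 ÷ 2 = 21 remainder 0
21 ÷ 2 = 10 remainder 1
10 ÷ 2 = 5 remainder 0
5 ÷ 2 = 2 remainder 1
2 ÷ 2 = 1 remainder 0
1 ÷ 2 = 0 remainder 1
Reading remainders bottom to top: 101010



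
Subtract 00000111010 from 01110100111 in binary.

Method 1 - Direct subtraction (column by column from the right: bit − bit − borrow-in; if negative, add 2 and borrow 1 from the next column):
borrow: 00011110000
        01110100111
-       00000111010
-------------------
        01101101101

Method 2 - Add two's complement:
Two's complement of 00000111010: invert → 11111000101, add 1 → 11111000110
  01110100111
+ 11111000110
-------------
 101101101101  (end carry out of the top bit = 1)
Discarding the end carry: 01101101101
Decimal check:
  01110100111 = 512 + 256 + 128 + 32 + 4 + 2 + 1 = 935
  00000111010 = 32 + 16 + 8 + 2 = 58
  935 - 58 = 877, and 01101101101 = 512 + 256 + 64 + 32 + 8 + 4 + 1 = 877 ✓



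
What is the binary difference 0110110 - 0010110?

Method 1 - Direct subtraction (column by column from the right: bit − bit − borrow-in; if negative, add 2 and borrow 1 from the next column):
borrow: 0000000
        0110110
-       0010110
---------------
        0100000

Method 2 - Add two's complement:
Two's complement of 0010110: invert → 1101001, add 1 → 1101010
  0110110
+ 1101010
---------
 10100000  (end carry out of the top bit = 1)
Discarding the end carry: 0100000
Decimal check:
  0110110 = 32 + 16 + 4 + 2 = 54
  0010110 = 16 + 4 + 2 = 22
  54 - 22 = 32, and 0100000 = 32 ✓



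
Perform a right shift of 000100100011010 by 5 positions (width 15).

Original: 000100100011010 (decimal 2330)
Shift right by 5 positions
Drop the 5 low bits; fill with zeros on the left
Result: 000000001001000 (decimal 72)
Equivalent: 2330 >> 5 = 2330 ÷ 2^5 = 72



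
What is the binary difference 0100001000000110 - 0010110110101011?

Method 1 - Direct subtraction (column by column from the right: bit − bit − borrow-in; if negative, add 2 and borrow 1 from the next column):
borrow: 0111101111110110
        0100001000000110
-       0010110110101011
------------------------
        0001010001011011

Method 2 - Add two's complement:
Two's complement of 0010110110101011: invert → 1101001001010100, add 1 → 1101001001010101
  0100001000000110
+ 1101001001010101
------------------
 10001010001011011  (end carry out of the top bit = 1)
Discarding the end carry: 0001010001011011
Decimal check:
  0100001000000110 = 16384 + 512 + 4 + 2 = 16902
  0010110110101011 = 8192 + 2048 + 1024 + 256 + 128 + 32 + 8 + 2 + 1 = 11691
  16902 - 11691 = 5211, and 0001010001011011 = 4096 + 1024 + 64 + 16 + 8 + 2 + 1 = 5211 ✓



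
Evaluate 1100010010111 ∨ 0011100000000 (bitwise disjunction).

OR: 1 when either bit is 1
  1100010010111
| 0011100000000
---------------
  1111110010111
Decimal: 6295 | 1792 = 8087



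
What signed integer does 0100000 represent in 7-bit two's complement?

Binary: 0100000
Sign bit: 0 (non-negative)
Read directly as an unsigned value:
0100000 = 32
Value: 32



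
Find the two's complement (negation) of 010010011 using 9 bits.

Original: 010010011
Step 1 - Invert all bits: 101101100
Step 2 - Add 1: 101101101
Verification: 010010011 + 101101101 = 1000000000; discarding the end carry (carry out of the top bit) leaves the 9-bit value 000000000, as required for x + (-x)



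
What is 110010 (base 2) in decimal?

Sum of powers of 2 for each 1-bit:
2^1 + 2^4 + 2^5
= 2 + 16 + 32
= 50



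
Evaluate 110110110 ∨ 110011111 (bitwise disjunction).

OR: 1 when either bit is 1
  110110110
| 110011111
-----------
  110111111
Decimal: 438 | 415 = 447



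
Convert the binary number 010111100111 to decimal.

Sum of powers of 2 for each 1-bit:
2^0 + 2^1 + 2^2 + 2^5 + 2^6 + 2^7 + 2^8 + 2^10
= 1 + 2 + 4 + 32 + 64 + 128 + 256 + 1024
= 1511



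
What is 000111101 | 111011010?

OR: 1 when either bit is 1
  000111101
| 111011010
-----------
  111111111
Decimal: 61 | 474 = 511



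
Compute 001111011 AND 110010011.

AND: 1 only when both bits are 1
  001111011
& 110010011
-----------
  000010011
Decimal: 123 & 403 = 19



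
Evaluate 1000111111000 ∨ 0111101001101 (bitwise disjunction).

OR: 1 when either bit is 1
  1000111111000
| 0111101001101
---------------
  1111111111101
Decimal: 4600 | 3917 = 8189



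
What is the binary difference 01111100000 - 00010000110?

Method 1 - Direct subtraction (column by column from the right: bit − bit − borrow-in; if negative, add 2 and borrow 1 from the next column):
borrow: 00000111100
        01111100000
-       00010000110
-------------------
        01101011010

Method 2 - Add two's complement:
Two's complement of 00010000110: invert → 11101111001, add 1 → 11101111010
  01111100000
+ 11101111010
-------------
 101101011010  (end carry out of the top bit = 1)
Discarding the end carry: 01101011010
Decimal check:
  01111100000 = 512 + 256 + 128 + 64 + 32 = 992
  00010000110 = 128 + 4 + 2 = 134
  992 - 134 = 858, and 01101011010 = 512 + 256 + 64 + 16 + 8 + 2 = 858 ✓



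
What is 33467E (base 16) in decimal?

Expand by place value (powers of 16):
Digit values: E = 14
33467E = 3 × 16^5 + 3 × 16^4 + 4 × 16^3 + 6 × 16^2 + 7 × 16^1 + 14 × 16^0
= 3 × 1048576 + 3 × 65536 + 4 × 4096 + 6 × 256 + 7 × 16 + 14 × 1
= 3145728 + 196608 + 16384 + 1536 + 112 + 14
= 3360382



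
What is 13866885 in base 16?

Using repeated division by 16 (digits 10–15 are A–F):
13866885 ÷ 16 = 866680 remainder 5
866680 ÷ 16 = 54167 remainder 8
54167 ÷ 16 = 3385 remainder 7
3385 ÷ 16 = 211 remainder 9
211 ÷ 16 = 13 remainder 3
13 ÷ 16 = 0 remainder 13 (D)
Reading remainders bottom to top: D39785



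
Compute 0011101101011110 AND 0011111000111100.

AND: 1 only when both bits are 1
  0011101101011110
& 0011111000111100
------------------
  0011101000011100
Decimal: 15198 & 15932 = 14876



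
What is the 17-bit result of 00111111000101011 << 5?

Original: 00111111000101011 (decimal 32299)
Shift left by 5 positions
Append 5 zeros on the right and drop the 5 high bits that overflow the 17-bit width
Result: 11100010101100000 (decimal 116064)
Equivalent: 32299 << 5 = 32299 × 2^5 = 1033568, truncated to 17 bits = 116064



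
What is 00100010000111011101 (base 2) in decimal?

Sum of powers of 2 for each 1-bit:
2^0 + 2^2 + 2^3 + 2^4 + 2^6 + 2^7 + 2^8 + 2^13 + 2^17
= 1 + 4 + 8 + 16 + 64 + 128 + 256 + 8192 + 131072
= 139741



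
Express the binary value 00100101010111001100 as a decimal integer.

Sum of powers of 2 for each 1-bit:
2^2 + 2^3 + 2^6 + 2^7 + 2^8 + 2^10 + 2^12 + 2^14 + 2^17
= 4 + 8 + 64 + 128 + 256 + 1024 + 4096 + 16384 + 131072
= 153036



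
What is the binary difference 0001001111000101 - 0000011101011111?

Method 1 - Direct subtraction (column by column from the right: bit − bit − borrow-in; if negative, add 2 and borrow 1 from the next column):
borrow: 0001100011111100
        0001001111000101
-       0000011101011111
------------------------
        0000110001100110

Method 2 - Add two's complement:
Two's complement of 0000011101011111: invert → 1111100010100000, add 1 → 1111100010100001
  0001001111000101
+ 1111100010100001
------------------
 10000110001100110  (end carry out of the top bit = 1)
Discarding the end carry: 0000110001100110
Decimal check:
  0001001111000101 = 4096 + 512 + 256 + 128 + 64 + 4 + 1 = 5061
  0000011101011111 = 1024 + 512 + 256 + 64 + 16 + 8 + 4 + 2 + 1 = 1887
  5061 - 1887 = 3174, and 0000110001100110 = 2048 + 1024 + 64 + 32 + 4 + 2 = 3174 ✓



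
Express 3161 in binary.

Using repeated division by 2:
3161 ÷ 2 = 1580 remainder 1
1580 ÷ 2 = 790 remainder 0
790 ÷ 2 = 395 remainder 0
395 ÷ 2 = 197 remainder 1
197 ÷ 2 = 98 remainder 1
98 ÷ 2 = 49 remainder 0
49 ÷ 2 = 24 remainder 1
24 ÷ 2 = 12 remainder 0
12 ÷ 2 = 6 remainder 0
6 ÷ 2 = 3 remainder 0
3 ÷ 2 = 1 remainder 1
1 ÷ 2 = 0 remainder 1
Reading remainders bottom to top: 110001011001



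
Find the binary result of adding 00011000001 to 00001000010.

Add column by column from the right: bit + bit + carry-in; write the sum mod 2, carry 1 when the sum is 2 or 3.
carry:  00110000000
        00011000001
+       00001000010
-------------------
       000100000011
(the carry out of the leftmost column, 0, becomes the leading bit)
Decimal check:
  00011000001 = 128 + 64 + 1 = 193
  00001000010 = 64 + 2 = 66
  193 + 66 = 259, and 000100000011 = 256 + 2 + 1 = 259 ✓



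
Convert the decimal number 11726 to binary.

Using repeated division by 2:
11726 ÷ 2 = 5863 remainder 0
5863 ÷ 2 = 2931 remainder 1
2931 ÷ 2 = 1465 remainder 1
1465 ÷ 2 = 732 remainder 1
732 ÷ 2 = 366 remainder 0
366 ÷ 2 = 183 remainder 0
183 ÷ 2 = 91 remainder 1
91 ÷ 2 = 45 remainder 1
45 ÷ 2 = 22 remainder 1
22 ÷ 2 = 11 remainder 0
11 ÷ 2 = 5 remainder 1
5 ÷ 2 = 2 remainder 1
2 ÷ 2 = 1 remainder 0
1 ÷ 2 = 0 remainder 1
Reading remainders bottom to top: 10110111001110



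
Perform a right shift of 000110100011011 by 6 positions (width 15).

Original: 000110100011011 (decimal 3355)
Shift right by 6 positions
Drop the 6 low bits; fill with zeros on the left
Result: 000000000110100 (decimal 52)
Equivalent: 3355 >> 6 = 3355 ÷ 2^6 = 52



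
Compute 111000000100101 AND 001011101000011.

AND: 1 only when both bits are 1
  111000000100101
& 001011101000011
-----------------
  001000000000001
Decimal: 28709 & 5955 = 4097



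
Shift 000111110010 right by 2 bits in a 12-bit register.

Original: 000111110010 (decimal 498)
Shift right by 2 positions
Drop the 2 low bits; fill with zeros on the left
Result: 000001111100 (decimal 124)
Equivalent: 498 >> 2 = 498 ÷ 2^2 = 124



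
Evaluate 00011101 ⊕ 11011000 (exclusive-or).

XOR: 1 when bits differ
  00011101
^ 11011000
----------
  11000101
Decimal: 29 ^ 216 = 197



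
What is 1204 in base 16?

Using repeated division by 16 (digits 10–15 are A–F):
1204 ÷ 16 = 75 remainder 4
75 ÷ 16 = 4 remainder 11 (B)
4 ÷ 16 = 0 remainder 4
Reading remainders bottom to top: 4B4



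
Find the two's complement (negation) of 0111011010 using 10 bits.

Original: 0111011010
Step 1 - Invert all bits: 1000100101
Step 2 - Add 1: 1000100110
Verification: 0111011010 + 1000100110 = 10000000000; discarding the end carry (carry out of the top bit) leaves the 10-bit value 0000000000, as required for x + (-x)



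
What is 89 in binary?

Using repeated division by 2:
89 ÷ 2 = 44 remainder 1
44 ÷ 2 = 22 remainder 0
22 ÷ 2 = 11 remainder 0
11 ÷ 2 = 5 remainder 1
5 ÷ 2 = 2 remainder 1
2 ÷ 2 = 1 remainder 0
1 ÷ 2 = 0 remainder 1
Reading remainders bottom to top: 1011001



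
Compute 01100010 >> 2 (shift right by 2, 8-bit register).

Original: 01100010 (decimal 98)
Shift right by 2 positions
Drop the 2 low bits; fill with zeros on the left
Result: 00011000 (decimal 24)
Equivalent: 98 >> 2 = 98 ÷ 2^2 = 24



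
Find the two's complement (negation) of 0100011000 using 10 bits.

Original: 0100011000
Step 1 - Invert all bits: 1011100111
Step 2 - Add 1: 1011101000
Verification: 0100011000 + 1011101000 = 10000000000; discarding the end carry (carry out of the top bit) leaves the 10-bit value 0000000000, as required for x + (-x)



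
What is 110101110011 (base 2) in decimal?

Sum of powers of 2 for each 1-bit:
2^0 + 2^1 + 2^4 + 2^5 + 2^6 + 2^8 + 2^10 + 2^11
= 1 + 2 + 16 + 32 + 64 + 256 + 1024 + 2048
= 3443



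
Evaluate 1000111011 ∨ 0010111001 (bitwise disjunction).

OR: 1 when either bit is 1
  1000111011
| 0010111001
------------
  1010111011
Decimal: 571 | 185 = 699



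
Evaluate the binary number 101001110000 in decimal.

Sum of powers of 2 for each 1-bit:
2^4 + 2^5 + 2^6 + 2^9 + 2^11
= 16 + 32 + 64 + 512 + 2048
= 2672



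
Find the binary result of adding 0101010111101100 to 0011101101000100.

Add column by column from the right: bit + bit + carry-in; write the sum mod 2, carry 1 when the sum is 2 or 3.
carry:  1111111110011000
        0101010111101100
+       0011101101000100
------------------------
       01001000100110000
(the carry out of the leftmost column, 0, becomes the leading bit)
Decimal check:
  0101010111101100 = 16384 + 4096 + 1024 + 256 + 128 + 64 + 32 + 8 + 4 = 21996
  0011101101000100 = 8192 + 4096 + 2048 + 512 + 256 + 64 + 4 = 15172
  21996 + 15172 = 37168, and 01001000100110000 = 32768 + 4096 + 256 + 32 + 16 = 37168 ✓



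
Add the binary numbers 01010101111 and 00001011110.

Add column by column from the right: bit + bit + carry-in; write the sum mod 2, carry 1 when the sum is 2 or 3.
carry:  00111111100
        01010101111
+       00001011110
-------------------
       001100001101
(the carry out of the leftmost column, 0, becomes the leading bit)
Decimal check:
  01010101111 = 512 + 128 + 32 + 8 + 4 + 2 + 1 = 687
  00001011110 = 64 + 16 + 8 + 4 + 2 = 94
  687 + 94 = 781, and 001100001101 = 512 + 256 + 8 + 4 + 1 = 781 ✓



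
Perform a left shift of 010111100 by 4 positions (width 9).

Original: 010111100 (decimal 188)
Shift left by 4 positions
Append 4 zeros on the right and drop the 4 high bits that overflow the 9-bit width
Result: 111000000 (decimal 448)
Equivalent: 188 << 4 = 188 × 2^4 = 3008, truncated to 9 bits = 448



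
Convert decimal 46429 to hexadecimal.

Using repeated division by 16 (digits 10–15 are A–F):
46429 ÷ 16 = 2901 remainder 13 (D)
2901 ÷ 16 = 181 remainder 5
181 ÷ 16 = 11 remainder 5
11 ÷ 16 = 0 remainder 11 (B)
Reading remainders bottom to top: B55D



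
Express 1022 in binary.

Using repeated division by 2:
1022 ÷ 2 = 511 remainder 0
511 ÷ 2 = 255 remainder 1
255 ÷ 2 = 127 remainder 1
127 ÷ 2 = 63 remainder 1
63 ÷ 2 = 31 remainder 1
31 ÷ 2 = 15 remainder 1
15 ÷ 2 = 7 remainder 1
7 ÷ 2 = 3 remainder 1
3 ÷ 2 = 1 remainder 1
1 ÷ 2 = 0 remainder 1
Reading remainders bottom to top: 1111111110



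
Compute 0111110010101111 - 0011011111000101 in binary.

Method 1 - Direct subtraction (column by column from the right: bit − bit − borrow-in; if negative, add 2 and borrow 1 from the next column):
borrow: 0000111110000000
        0111110010101111
-       0011011111000101
------------------------
        0100010011101010

Method 2 - Add two's complement:
Two's complement of 0011011111000101: invert → 1100100000111010, add 1 → 1100100000111011
  0111110010101111
+ 1100100000111011
------------------
 10100010011101010  (end carry out of the top bit = 1)
Discarding the end carry: 0100010011101010
Decimal check:
  0111110010101111 = 16384 + 8192 + 4096 + 2048 + 1024 + 128 + 32 + 8 + 4 + 2 + 1 = 31919
  0011011111000101 = 8192 + 4096 + 1024 + 512 + 256 + 128 + 64 + 4 + 1 = 14277
  31919 - 14277 = 17642, and 0100010011101010 = 16384 + 1024 + 128 + 64 + 32 + 8 + 2 = 17642 ✓



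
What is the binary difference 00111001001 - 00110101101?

Method 1 - Direct subtraction (column by column from the right: bit − bit − borrow-in; if negative, add 2 and borrow 1 from the next column):
borrow: 00001111000
        00111001001
-       00110101101
-------------------
        00000011100

Method 2 - Add two's complement:
Two's complement of 00110101101: invert → 11001010010, add 1 → 11001010011
  00111001001
+ 11001010011
-------------
 100000011100  (end carry out of the top bit = 1)
Discarding the end carry: 00000011100
Decimal check:
  00111001001 = 256 + 128 + 64 + 8 + 1 = 457
  00110101101 = 256 + 128 + 32 + 8 + 4 + 1 = 429
  457 - 429 = 28, and 00000011100 = 16 + 8 + 4 = 28 ✓



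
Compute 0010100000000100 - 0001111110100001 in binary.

Method 1 - Direct subtraction (column by column from the right: bit − bit − borrow-in; if negative, add 2 and borrow 1 from the next column):
borrow: 0011111111000110
        0010100000000100
-       0001111110100001
------------------------
        0000100001100011

Method 2 - Add two's complement:
Two's complement of 0001111110100001: invert → 1110000001011110, add 1 → 1110000001011111
  0010100000000100
+ 1110000001011111
------------------
 10000100001100011  (end carry out of the top bit = 1)
Discarding the end carry: 0000100001100011
Decimal check:
  0010100000000100 = 8192 + 2048 + 4 = 10244
  0001111110100001 = 4096 + 2048 + 1024 + 512 + 256 + 128 + 32 + 1 = 8097
  10244 - 8097 = 2147, and 0000100001100011 = 2048 + 64 + 32 + 2 + 1 = 2147 ✓



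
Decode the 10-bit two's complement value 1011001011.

Binary: 1011001011
Sign bit: 1 (negative)
Invert: 0100110100
Add 1:  0100110101
Magnitude: 0100110101 = 256 + 32 + 16 + 4 + 1 = 309
Value: -309



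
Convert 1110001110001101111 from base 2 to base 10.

Sum of powers of 2 for each 1-bit:
2^0 + 2^1 + 2^2 + 2^3 + 2^5 + 2^6 + 2^10 + 2^11 + 2^12 + 2^16 + 2^17 + 2^18
= 1 + 2 + 4 + 8 + 32 + 64 + 1024 + 2048 + 4096 + 65536 + 131072 + 262144
= 466031



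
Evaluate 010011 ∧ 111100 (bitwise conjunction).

AND: 1 only when both bits are 1
  010011
& 111100
--------
  010000
Decimal: 19 & 60 = 16



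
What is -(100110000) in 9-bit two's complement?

Original (sign bit 1, negative): 100110000
Step 1 - Invert all bits: 011001111
Step 2 - Add 1: 011010000
Verification: 100110000 + 011010000 = 1000000000; discarding the end carry (carry out of the top bit) leaves the 9-bit value 000000000, as required for x + (-x)



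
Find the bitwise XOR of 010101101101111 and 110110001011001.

XOR: 1 when bits differ
  010101101101111
^ 110110001011001
-----------------
  100011100110110
Decimal: 11119 ^ 27737 = 18230



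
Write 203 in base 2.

Using repeated division by 2:
203 ÷ 2 = 101 remainder 1
101 ÷ 2 = 50 remainder 1
50 ÷ 2 = 25 remainder 0
25 ÷ 2 = 12 remainder 1
12 ÷ 2 = 6 remainder 0
6 ÷ 2 = 3 remainder 0
3 ÷ 2 = 1 remainder 1
1 ÷ 2 = 0 remainder 1
Reading remainders bottom to top: 11001011



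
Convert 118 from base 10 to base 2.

Using repeated division by 2:
118 ÷ 2 = 59 remainder 0
59 ÷ 2 = 29 remainder 1
29 ÷ 2 = 14 remainder 1
14 ÷ 2 = 7 remainder 0
7 ÷ 2 = 3 remainder 1
3 ÷ 2 = 1 remainder 1
1 ÷ 2 = 0 remainder 1
Reading remainders bottom to top: 1110110



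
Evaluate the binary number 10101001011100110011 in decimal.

Sum of powers of 2 for each 1-bit:
2^0 + 2^1 + 2^4 + 2^5 + 2^8 + 2^9 + 2^10 + 2^12 + 2^15 + 2^17 + 2^19
= 1 + 2 + 16 + 32 + 256 + 512 + 1024 + 4096 + 32768 + 131072 + 524288
= 694067



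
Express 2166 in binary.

Using repeated division by 2:
2166 ÷ 2 = 1083 remainder 0
1083 ÷ 2 = 541 remainder 1
541 ÷ 2 = 270 remainder 1
270 ÷ 2 = 135 remainder 0
135 ÷ 2 = 67 remainder 1
67 ÷ 2 = 33 remainder 1
33 ÷ 2 = 16 remainder 1
16 ÷ 2 = 8 remainder 0
8 ÷ 2 = 4 remainder 0
4 ÷ 2 = 2 remainder 0
2 ÷ 2 = 1 remainder 0
1 ÷ 2 = 0 remainder 1
Reading remainders bottom to top: 100001110110



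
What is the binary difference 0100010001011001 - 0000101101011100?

Method 1 - Direct subtraction (column by column from the right: bit − bit − borrow-in; if negative, add 2 and borrow 1 from the next column):
borrow: 0111011111111000
        0100010001011001
-       0000101101011100
------------------------
        0011100011111101

Method 2 - Add two's complement:
Two's complement of 0000101101011100: invert → 1111010010100011, add 1 → 1111010010100100
  0100010001011001
+ 1111010010100100
------------------
 10011100011111101  (end carry out of the top bit = 1)
Discarding the end carry: 0011100011111101
Decimal check:
  0100010001011001 = 16384 + 1024 + 64 + 16 + 8 + 1 = 17497
  0000101101011100 = 2048 + 512 + 256 + 64 + 16 + 8 + 4 = 2908
  17497 - 2908 = 14589, and 0011100011111101 = 8192 + 4096 + 2048 + 128 + 64 + 32 + 16 + 8 + 4 + 1 = 14589 ✓



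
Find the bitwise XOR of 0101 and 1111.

XOR: 1 when bits differ
  0101
^ 1111
------
  1010
Decimal: 5 ^ 15 = 10



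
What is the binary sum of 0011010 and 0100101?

Add column by column from the right: bit + bit + carry-in; write the sum mod 2, carry 1 when the sum is 2 or 3.
carry:  0000000
        0011010
+       0100101
---------------
       00111111
(the carry out of the leftmost column, 0, becomes the leading bit)
Decimal check:
  0011010 = 16 + 8 + 2 = 26
  0100101 = 32 + 4 + 1 = 37
  26 + 37 = 63, and 00111111 = 32 + 16 + 8 + 4 + 2 + 1 = 63 ✓



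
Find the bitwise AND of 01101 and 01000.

AND: 1 only when both bits are 1
  01101
& 01000
-------
  01000
Decimal: 13 & 8 = 8



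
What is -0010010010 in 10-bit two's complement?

Original: 0010010010
Step 1 - Invert all bits: 1101101101
Step 2 - Add 1: 1101101110
Verification: 0010010010 + 1101101110 = 10000000000; discarding the end carry (carry out of the top bit) leaves the 10-bit value 0000000000, as required for x + (-x)



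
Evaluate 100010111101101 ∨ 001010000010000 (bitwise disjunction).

OR: 1 when either bit is 1
  100010111101101
| 001010000010000
-----------------
  101010111111101
Decimal: 17901 | 5136 = 22013



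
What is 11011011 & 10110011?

AND: 1 only when both bits are 1
  11011011
& 10110011
----------
  10010011
Decimal: 219 & 179 = 147



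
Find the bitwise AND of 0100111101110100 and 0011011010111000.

AND: 1 only when both bits are 1
  0100111101110100
& 0011011010111000
------------------
  0000011000110000
Decimal: 20340 & 14008 = 1584



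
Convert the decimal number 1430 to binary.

Using repeated division by 2:
1430 ÷ 2 = 715 remainder 0
715 ÷ 2 = 357 remainder 1
357 ÷ 2 = 178 remainder 1
178 ÷ 2 = 89 remainder 0
89 ÷ 2 = 44 remainder 1
44 ÷ 2 = 22 remainder 0
22 ÷ 2 = 11 remainder 0
11 ÷ 2 = 5 remainder 1
5 ÷ 2 = 2 remainder 1
2 ÷ 2 = 1 remainder 0
1 ÷ 2 = 0 remainder 1
Reading remainders bottom to top: 10110010110



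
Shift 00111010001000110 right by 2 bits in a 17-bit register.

Original: 00111010001000110 (decimal 29766)
Shift right by 2 positions
Drop the 2 low bits; fill with zeros on the left
Result: 00001110100010001 (decimal 7441)
Equivalent: 29766 >> 2 = 29766 ÷ 2^2 = 7441



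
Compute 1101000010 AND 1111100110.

AND: 1 only when both bits are 1
  1101000010
& 1111100110
------------
  1101000010
Decimal: 834 & 998 = 834



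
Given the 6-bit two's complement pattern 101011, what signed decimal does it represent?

Binary: 101011
Sign bit: 1 (negative)
Invert: 010100
Add 1:  010101
Magnitude: 010101 = 16 + 4 + 1 = 21
Value: -21



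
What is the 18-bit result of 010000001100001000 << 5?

Original: 010000001100001000 (decimal 66312)
Shift left by 5 positions
Append 5 zeros on the right and drop the 5 high bits that overflow the 18-bit width
Result: 000110000100000000 (decimal 24832)
Equivalent: 66312 << 5 = 66312 × 2^5 = 2121984, truncated to 18 bits = 24832



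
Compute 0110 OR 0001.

OR: 1 when either bit is 1
  0110
| 0001
------
  0111
Decimal: 6 | 1 = 7



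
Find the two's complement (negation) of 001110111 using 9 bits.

Original: 001110111
Step 1 - Invert all bits: 110001000
Step 2 - Add 1: 110001001
Verification: 001110111 + 110001001 = 1000000000; discarding the end carry (carry out of the top bit) leaves the 9-bit value 000000000, as required for x + (-x)



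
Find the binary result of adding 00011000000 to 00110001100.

Add column by column from the right: bit + bit + carry-in; write the sum mod 2, carry 1 when the sum is 2 or 3.
carry:  01100000000
        00011000000
+       00110001100
-------------------
       001001001100
(the carry out of the leftmost column, 0, becomes the leading bit)
Decimal check:
  00011000000 = 128 + 64 = 192
  00110001100 = 256 + 128 + 8 + 4 = 396
  192 + 396 = 588, and 001001001100 = 512 + 64 + 8 + 4 = 588 ✓



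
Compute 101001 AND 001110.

AND: 1 only when both bits are 1
  101001
& 001110
--------
  001000
Decimal: 41 & 14 = 8



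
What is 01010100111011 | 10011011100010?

OR: 1 when either bit is 1
  01010100111011
| 10011011100010
----------------
  11011111111011
Decimal: 5435 | 9954 = 14331



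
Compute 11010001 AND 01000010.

AND: 1 only when both bits are 1
  11010001
& 01000010
----------
  01000000
Decimal: 209 & 66 = 64



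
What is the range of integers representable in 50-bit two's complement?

For 50-bit two's complement:
Minimum: -2^49 = -562949953421312
Maximum: 2^49 - 1 = 562949953421311



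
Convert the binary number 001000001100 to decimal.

Sum of powers of 2 for each 1-bit:
2^2 + 2^3 + 2^9
= 4 + 8 + 512
= 524



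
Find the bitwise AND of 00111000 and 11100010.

AND: 1 only when both bits are 1
  00111000
& 11100010
----------
  00100000
Decimal: 56 & 226 = 32



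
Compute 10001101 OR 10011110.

OR: 1 when either bit is 1
  10001101
| 10011110
----------
  10011111
Decimal: 141 | 158 = 159



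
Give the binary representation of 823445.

Using repeated division by 2:
823445 ÷ 2 = 411722 remainder 1
411722 ÷ 2 = 205861 remainder 0
205861 ÷ 2 = 102930 remainder 1
102930 ÷ 2 = 51465 remainder 0
51465 ÷ 2 = 25732 remainder 1
25732 ÷ 2 = 12866 remainder 0
12866 ÷ 2 = 6433 remainder 0
6433 ÷ 2 = 3216 remainder 1
3216 ÷ 2 = 1608 remainder 0
1608 ÷ 2 = 804 remainder 0
804 ÷ 2 = 402 remainder 0
402 ÷ 2 = 201 remainder 0
201 ÷ 2 = 100 remainder 1
100 ÷ 2 = 50 remainder 0
50 ÷ 2 = 25 remainder 0
25 ÷ 2 = 12 remainder 1
12 ÷ 2 = 6 remainder 0
6 ÷ 2 = 3 remainder 0
3 ÷ 2 = 1 remainder 1
1 ÷ 2 = 0 remainder 1
Reading remainders bottom to top: 11001001000010010101



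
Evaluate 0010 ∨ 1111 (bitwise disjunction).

OR: 1 when either bit is 1
  0010
| 1111
------
  1111
Decimal: 2 | 15 = 15



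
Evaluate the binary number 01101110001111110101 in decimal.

Sum of powers of 2 for each 1-bit:
2^0 + 2^2 + 2^4 + 2^5 + 2^6 + 2^7 + 2^8 + 2^9 + 2^13 + 2^14 + 2^15 + 2^17 + 2^18
= 1 + 4 + 16 + 32 + 64 + 128 + 256 + 512 + 8192 + 16384 + 32768 + 131072 + 262144
= 451573



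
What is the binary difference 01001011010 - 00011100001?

Method 1 - Direct subtraction (column by column from the right: bit − bit − borrow-in; if negative, add 2 and borrow 1 from the next column):
borrow: 01111000010
        01001011010
-       00011100001
-------------------
        00101111001

Method 2 - Add two's complement:
Two's complement of 00011100001: invert → 11100011110, add 1 → 11100011111
  01001011010
+ 11100011111
-------------
 100101111001  (end carry out of the top bit = 1)
Discarding the end carry: 00101111001
Decimal check:
  01001011010 = 512 + 64 + 16 + 8 + 2 = 602
  00011100001 = 128 + 64 + 32 + 1 = 225
  602 - 225 = 377, and 00101111001 = 256 + 64 + 32 + 16 + 8 + 1 = 377 ✓



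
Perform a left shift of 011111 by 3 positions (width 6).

Original: 011111 (decimal 31)
Shift left by 3 positions
Append 3 zeros on the right and drop the 3 high bits that overflow the 6-bit width
Result: 111000 (decimal 56)
Equivalent: 31 << 3 = 31 × 2^3 = 248, truncated to 6 bits = 56



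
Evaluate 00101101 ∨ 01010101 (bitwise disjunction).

OR: 1 when either bit is 1
  00101101
| 01010101
----------
  01111101
Decimal: 45 | 85 = 125



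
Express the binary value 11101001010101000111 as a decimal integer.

Sum of powers of 2 for each 1-bit:
2^0 + 2^1 + 2^2 + 2^6 + 2^8 + 2^10 + 2^12 + 2^15 + 2^17 + 2^18 + 2^19
= 1 + 2 + 4 + 64 + 256 + 1024 + 4096 + 32768 + 131072 + 262144 + 524288
= 955719



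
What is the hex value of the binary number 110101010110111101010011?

Group into 4-bit nibbles from right:
  1101 = D
  0101 = 5
  0110 = 6
  1111 = F
  0101 = 5
  0011 = 3
Result: D56F53



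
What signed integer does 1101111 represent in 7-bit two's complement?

Binary: 1101111
Sign bit: 1 (negative)
Invert: 0010000
Add 1:  0010001
Magnitude: 0010001 = 16 + 1 = 17
Value: -17



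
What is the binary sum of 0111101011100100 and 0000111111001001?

Add column by column from the right: bit + bit + carry-in; write the sum mod 2, carry 1 when the sum is 2 or 3.
carry:  1111111110000000
        0111101011100100
+       0000111111001001
------------------------
       01000101010101101
(the carry out of the leftmost column, 0, becomes the leading bit)
Decimal check:
  0111101011100100 = 16384 + 8192 + 4096 + 2048 + 512 + 128 + 64 + 32 + 4 = 31460
  0000111111001001 = 2048 + 1024 + 512 + 256 + 128 + 64 + 8 + 1 = 4041
  31460 + 4041 = 35501, and 01000101010101101 = 32768 + 2048 + 512 + 128 + 32 + 8 + 4 + 1 = 35501 ✓



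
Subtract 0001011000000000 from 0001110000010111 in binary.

Method 1 - Direct subtraction (column by column from the right: bit − bit − borrow-in; if negative, add 2 and borrow 1 from the next column):
borrow: 0000110000000000
        0001110000010111
-       0001011000000000
------------------------
        0000011000010111

Method 2 - Add two's complement:
Two's complement of 0001011000000000: invert → 1110100111111111, add 1 → 1110101000000000
  0001110000010111
+ 1110101000000000
------------------
 10000011000010111  (end carry out of the top bit = 1)
Discarding the end carry: 0000011000010111
Decimal check:
  0001110000010111 = 4096 + 2048 + 1024 + 16 + 4 + 2 + 1 = 7191
  0001011000000000 = 4096 + 1024 + 512 = 5632
  7191 - 5632 = 1559, and 0000011000010111 = 1024 + 512 + 16 + 4 + 2 + 1 = 1559 ✓



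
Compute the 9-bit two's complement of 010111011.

Original: 010111011
Step 1 - Invert all bits: 101000100
Step 2 - Add 1: 101000101
Verification: 010111011 + 101000101 = 1000000000; discarding the end carry (carry out of the top bit) leaves the 9-bit value 000000000, as required for x + (-x)



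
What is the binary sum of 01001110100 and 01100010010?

Add column by column from the right: bit + bit + carry-in; write the sum mod 2, carry 1 when the sum is 2 or 3.
carry:  10011100000
        01001110100
+       01100010010
-------------------
       010110000110
(the carry out of the leftmost column, 0, becomes the leading bit)
Decimal check:
  01001110100 = 512 + 64 + 32 + 16 + 4 = 628
  01100010010 = 512 + 256 + 16 + 2 = 786
  628 + 786 = 1414, and 010110000110 = 1024 + 256 + 128 + 4 + 2 = 1414 ✓



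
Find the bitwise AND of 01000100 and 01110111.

AND: 1 only when both bits are 1
  01000100
& 01110111
----------
  01000100
Decimal: 68 & 119 = 68



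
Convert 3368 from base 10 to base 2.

Using repeated division by 2:
3368 ÷ 2 = 1684 remainder 0
1684 ÷ 2 = 842 remainder 0
842 ÷ 2 = 421 remainder 0
421 ÷ 2 = 210 remainder 1
210 ÷ 2 = 105 remainder 0
105 ÷ 2 = 52 remainder 1
52 ÷ 2 = 26 remainder 0
26 ÷ 2 = 13 remainder 0
13 ÷ 2 = 6 remainder 1
6 ÷ 2 = 3 remainder 0
3 ÷ 2 = 1 remainder 1
1 ÷ 2 = 0 remainder 1
Reading remainders bottom to top: 110100101000



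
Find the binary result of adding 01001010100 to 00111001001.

Add column by column from the right: bit + bit + carry-in; write the sum mod 2, carry 1 when the sum is 2 or 3.
carry:  11110000000
        01001010100
+       00111001001
-------------------
       010000011101
(the carry out of the leftmost column, 0, becomes the leading bit)
Decimal check:
  01001010100 = 512 + 64 + 16 + 4 = 596
  00111001001 = 256 + 128 + 64 + 8 + 1 = 457
  596 + 457 = 1053, and 010000011101 = 1024 + 16 + 8 + 4 + 1 = 1053 ✓



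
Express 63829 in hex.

Using repeated division by 16 (digits 10–15 are A–F):
63829 ÷ 16 = 3989 remainder 5
3989 ÷ 16 = 249 remainder 5
249 ÷ 16 = 15 remainder 9
15 ÷ 16 = 0 remainder 15 (F)
Reading remainders bottom to top: F955



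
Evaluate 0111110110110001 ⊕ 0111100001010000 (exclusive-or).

XOR: 1 when bits differ
  0111110110110001
^ 0111100001010000
------------------
  0000010111100001
Decimal: 32177 ^ 30800 = 1505



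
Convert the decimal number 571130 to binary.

Using repeated division by 2:
571130 ÷ 2 = 285565 remainder 0
285565 ÷ 2 = 142782 remainder 1
142782 ÷ 2 = 71391 remainder 0
71391 ÷ 2 = 35695 remainder 1
35695 ÷ 2 = 17847 remainder 1
17847 ÷ 2 = 8923 remainder 1
8923 ÷ 2 = 4461 remainder 1
4461 ÷ 2 = 2230 remainder 1
2230 ÷ 2 = 1115 remainder 0
1115 ÷ 2 = 557 remainder 1
557 ÷ 2 = 278 remainder 1
278 ÷ 2 = 139 remainder 0
139 ÷ 2 = 69 remainder 1
69 ÷ 2 = 34 remainder 1
34 ÷ 2 = 17 remainder 0
17 ÷ 2 = 8 remainder 1
8 ÷ 2 = 4 remainder 0
4 ÷ 2 = 2 remainder 0
2 ÷ 2 = 1 remainder 0
1 ÷ 2 = 0 remainder 1
Reading remainders bottom to top: 10001011011011111010



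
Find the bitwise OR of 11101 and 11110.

OR: 1 when either bit is 1
  11101
| 11110
-------
  11111
Decimal: 29 | 30 = 31



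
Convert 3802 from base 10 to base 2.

Using repeated division by 2:
3802 ÷ 2 = 1901 remainder 0
1901 ÷ 2 = 950 remainder 1
950 ÷ 2 = 475 remainder 0
475 ÷ 2 = 237 remainder 1
237 ÷ 2 = 118 remainder 1
118 ÷ 2 = 59 remainder 0
59 ÷ 2 = 29 remainder 1
29 ÷ 2 = 14 remainder 1
14 ÷ 2 = 7 remainder 0
7 ÷ 2 = 3 remainder 1
3 ÷ 2 = 1 remainder 1
1 ÷ 2 = 0 remainder 1
Reading remainders bottom to top: 111011011010



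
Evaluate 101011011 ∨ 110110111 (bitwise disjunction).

OR: 1 when either bit is 1
  101011011
| 110110111
-----------
  111111111
Decimal: 347 | 439 = 511



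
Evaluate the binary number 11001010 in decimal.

Sum of powers of 2 for each 1-bit:
2^1 + 2^3 + 2^6 + 2^7
= 2 + 8 + 64 + 128
= 202



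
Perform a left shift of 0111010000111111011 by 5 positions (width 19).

Original: 0111010000111111011 (decimal 238075)
Shift left by 5 positions
Append 5 zeros on the right and drop the 5 high bits that overflow the 19-bit width
Result: 1000011111101100000 (decimal 278368)
Equivalent: 238075 << 5 = 238075 × 2^5 = 7618400, truncated to 19 bits = 278368



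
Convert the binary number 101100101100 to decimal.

Sum of powers of 2 for each 1-bit:
2^2 + 2^3 + 2^5 + 2^8 + 2^9 + 2^11
= 4 + 8 + 32 + 256 + 512 + 2048
= 2860



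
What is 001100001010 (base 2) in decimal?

Sum of powers of 2 for each 1-bit:
2^1 + 2^3 + 2^8 + 2^9
= 2 + 8 + 256 + 512
= 778



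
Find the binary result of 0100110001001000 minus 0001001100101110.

Method 1 - Direct subtraction (column by column from the right: bit − bit − borrow-in; if negative, add 2 and borrow 1 from the next column):
borrow: 0110011001111100
        0100110001001000
-       0001001100101110
------------------------
        0011100100011010

Method 2 - Add two's complement:
Two's complement of 0001001100101110: invert → 1110110011010001, add 1 → 1110110011010010
  0100110001001000
+ 1110110011010010
------------------
 10011100100011010  (end carry out of the top bit = 1)
Discarding the end carry: 0011100100011010
Decimal check:
  0100110001001000 = 16384 + 2048 + 1024 + 64 + 8 = 19528
  0001001100101110 = 4096 + 512 + 256 + 32 + 8 + 4 + 2 = 4910
  19528 - 4910 = 14618, and 0011100100011010 = 8192 + 4096 + 2048 + 256 + 16 + 8 + 2 = 14618 ✓

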